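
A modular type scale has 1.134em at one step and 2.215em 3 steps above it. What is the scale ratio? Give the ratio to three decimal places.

The ratio satisfies 1.134 × r³ = 2.215, so r = (2.215 / 1.134)^(1/3).
r = 1.9533^(1/3) ≈ 1.2500

1.250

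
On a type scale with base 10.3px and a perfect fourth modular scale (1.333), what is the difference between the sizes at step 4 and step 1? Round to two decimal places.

18.79px

Step 1: 10.3 × 1.333 = 13.7299px
Step 4: 10.3 × 1.333⁴ = 32.5205px
Difference: 32.5205 − 13.7299 = 18.7906px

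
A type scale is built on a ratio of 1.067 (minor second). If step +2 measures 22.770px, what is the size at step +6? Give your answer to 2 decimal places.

The gap is 6 − (2) = 4 steps, so the factor is 1.067^4.
22.770 × 1.067⁴ = 22.770 × 1.29616 ≈ 29.513

29.51px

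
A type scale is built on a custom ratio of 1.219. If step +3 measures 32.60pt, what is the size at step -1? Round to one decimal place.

14.8pt

32.60 ÷ 1.219⁴ = 32.60 ÷ 2.20808 ≈ 14.764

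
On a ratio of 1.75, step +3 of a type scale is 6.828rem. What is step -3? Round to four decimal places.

6.828 ÷ 1.75⁶ = 6.828 ÷ 28.72290 ≈ 0.2377

0.2377rem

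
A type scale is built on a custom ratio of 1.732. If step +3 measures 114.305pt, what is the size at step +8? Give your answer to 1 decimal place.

114.305 × 1.732⁵ = 114.305 × 15.58617 ≈ 1781.577

1781.6pt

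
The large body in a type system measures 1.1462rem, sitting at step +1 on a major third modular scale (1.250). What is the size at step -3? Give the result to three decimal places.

0.469rem

1.1462 ÷ 1.250⁴ = 1.1462 ÷ 2.44141 ≈ 0.469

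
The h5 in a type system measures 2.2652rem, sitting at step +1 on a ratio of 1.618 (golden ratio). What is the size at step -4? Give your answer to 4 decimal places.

0.2043rem

The gap is -4 − (1) = -5 steps, so the factor is 1.618^-5.
2.2652 ÷ 1.618⁵ = 2.2652 ÷ 11.08901 ≈ 0.2043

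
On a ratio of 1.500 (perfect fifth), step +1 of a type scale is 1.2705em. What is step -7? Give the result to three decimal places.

0.050em

The gap is -7 − (1) = -8 steps, so the factor is 1.500^-8.
1.2705 ÷ 1.500⁸ = 1.2705 ÷ 25.62891 ≈ 0.050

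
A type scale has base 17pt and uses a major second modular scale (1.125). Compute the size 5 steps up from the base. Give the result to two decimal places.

30.63pt

17.0 × 1.125⁵ = 17.0 × 1.80203 ≈ 30.63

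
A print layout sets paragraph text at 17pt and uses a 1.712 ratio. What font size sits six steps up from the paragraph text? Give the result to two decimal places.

428.03pt

Each step on a modular scale multiplies by the ratio, so the size n steps from the base is base × ratioⁿ.
17.0 × 1.712⁶ = 17.0 × 25.17808 ≈ 428.03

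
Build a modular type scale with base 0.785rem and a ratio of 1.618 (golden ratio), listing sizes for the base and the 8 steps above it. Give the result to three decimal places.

0.785rem, 1.270rem, 2.055rem, 3.325rem, 5.380rem, 8.705rem, 14.084rem, 22.789rem, 36.872rem

Step 0: 0.785rem
Step 1: 0.785 × 1.618 = 1.270
Step 2: 0.785 × 1.618² = 2.055
Step 3: 0.785 × 1.618³ = 3.325
Step 4: 0.785 × 1.618⁴ = 5.380
Step 5: 0.785 × 1.618⁵ = 8.705
Step 6: 0.785 × 1.618⁶ = 14.084
Step 7: 0.785 × 1.618⁷ = 22.789
Step 8: 0.785 × 1.618⁸ = 36.872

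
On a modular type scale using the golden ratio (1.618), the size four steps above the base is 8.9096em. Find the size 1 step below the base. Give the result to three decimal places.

Moving from step +4 to step -1 is 5 steps down, so divide by r⁵.
8.9096 ÷ 1.618⁵ = 8.9096 ÷ 11.08901 ≈ 0.803

0.803em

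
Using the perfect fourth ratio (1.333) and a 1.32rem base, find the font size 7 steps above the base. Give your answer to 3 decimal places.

9.872rem

A modular type scale is a geometric sequence: sizeₙ = base × rⁿ.
1.32 × 1.333⁷ = 1.32 × 7.47844 ≈ 9.872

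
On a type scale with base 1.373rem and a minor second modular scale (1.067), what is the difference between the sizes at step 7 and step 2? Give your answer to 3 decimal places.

0.599rem

Step 2: 1.373 × 1.067² = 1.56315rem
Step 7: 1.373 × 1.067⁷ = 2.16183rem
Difference: 2.16183 − 1.56315 = 0.59868rem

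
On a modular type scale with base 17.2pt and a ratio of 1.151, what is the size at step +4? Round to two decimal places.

Every step multiplies by the scale ratio.
17.2 × 1.151⁴ = 17.2 × 1.75510 ≈ 30.19

30.19pt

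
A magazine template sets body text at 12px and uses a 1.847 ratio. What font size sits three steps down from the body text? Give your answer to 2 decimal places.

1.90px

Each step on a modular scale multiplies by the ratio, so the size n steps from the base is base × ratioⁿ.
12.0 ÷ 1.847³ = 12.0 ÷ 6.30087 ≈ 1.90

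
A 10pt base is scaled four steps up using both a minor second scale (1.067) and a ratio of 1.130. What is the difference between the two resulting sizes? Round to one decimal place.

Minor second: 10.0 × 1.067⁴ = 12.962pt
At 1.130: 10.0 × 1.130⁴ = 16.305pt
Difference: 16.305 − 12.962 = 3.343pt

3.3pt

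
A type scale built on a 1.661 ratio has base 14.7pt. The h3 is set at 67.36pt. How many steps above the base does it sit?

1.661ⁿ = 67.36 / 14.7 = 4.5823
n = ln(4.5823) / ln(1.661) = 1.5222 / 0.5074 ≈ 3.00

3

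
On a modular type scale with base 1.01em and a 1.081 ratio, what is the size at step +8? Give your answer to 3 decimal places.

1.883em

Each step on a modular scale multiplies by the ratio, so the size n steps from the base is base × ratioⁿ.
1.01 × 1.081⁸ = 1.01 × 1.86469 ≈ 1.883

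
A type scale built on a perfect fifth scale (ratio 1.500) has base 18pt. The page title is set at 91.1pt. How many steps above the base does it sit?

4

1.500ⁿ = 91.1 / 18 = 5.0611
n = ln(5.0611) / ln(1.500) = 1.6216 / 0.4055 ≈ 4.00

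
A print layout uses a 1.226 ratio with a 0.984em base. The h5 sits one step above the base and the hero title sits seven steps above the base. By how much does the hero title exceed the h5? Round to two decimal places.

Step 1: 0.984 × 1.226 = 1.2064em
Step 7: 0.984 × 1.226⁷ = 4.0966em
Difference: 4.0966 − 1.2064 = 2.8902em

2.89em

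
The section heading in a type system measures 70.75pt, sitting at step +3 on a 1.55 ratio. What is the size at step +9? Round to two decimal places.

981.11pt

Moving from step +3 to step +9 is 6 steps up, so multiply by r⁶.
70.75 × 1.55⁶ = 70.75 × 13.86725 ≈ 981.108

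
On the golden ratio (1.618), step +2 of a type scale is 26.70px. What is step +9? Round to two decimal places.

775.11px

26.70 × 1.618⁷ = 26.70 × 29.03017 ≈ 775.106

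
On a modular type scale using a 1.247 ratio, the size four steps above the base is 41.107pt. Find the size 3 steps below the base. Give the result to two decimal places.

Moving from step +4 to step -3 is 7 steps down, so divide by r⁷.
41.107 ÷ 1.247⁷ = 41.107 ÷ 4.68884 ≈ 8.767

8.77pt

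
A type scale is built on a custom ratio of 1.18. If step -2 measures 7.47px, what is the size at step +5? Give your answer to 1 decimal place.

23.8px

The gap is 5 − (-2) = 7 steps, so the factor is 1.18^7.
7.47 × 1.18⁷ = 7.47 × 3.18547 ≈ 23.795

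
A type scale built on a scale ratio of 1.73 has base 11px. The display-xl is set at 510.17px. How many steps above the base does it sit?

1.73ⁿ = 510.17 / 11 = 46.3791
n = ln(46.3791) / ln(1.73) = 3.8368 / 0.5481 ≈ 7.00

7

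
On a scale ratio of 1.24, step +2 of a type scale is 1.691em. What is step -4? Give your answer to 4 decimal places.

0.4652em

1.691 ÷ 1.24⁶ = 1.691 ÷ 3.63522 ≈ 0.4652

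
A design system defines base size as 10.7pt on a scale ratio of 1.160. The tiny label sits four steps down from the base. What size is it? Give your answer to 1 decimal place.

5.9pt

Each step on a modular scale multiplies by the ratio, so the size n steps from the base is base × ratioⁿ.
10.7 ÷ 1.160⁴ = 10.7 ÷ 1.81064 ≈ 5.91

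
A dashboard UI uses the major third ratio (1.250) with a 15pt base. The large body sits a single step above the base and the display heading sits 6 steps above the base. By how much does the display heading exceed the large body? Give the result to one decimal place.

38.5pt

Step 1: 15.0 × 1.250 = 18.750pt
Step 6: 15.0 × 1.250⁶ = 57.220pt
Difference: 57.220 − 18.750 = 38.470pt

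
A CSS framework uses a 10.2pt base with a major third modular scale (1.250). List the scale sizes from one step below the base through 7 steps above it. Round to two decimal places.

Step -1: 10.2 ÷ 1.250 = 8.16
Step 0: 10.2pt
Step 1: 10.2 × 1.250 = 12.75
Step 2: 10.2 × 1.250² = 15.94
Step 3: 10.2 × 1.250³ = 19.92
Step 4: 10.2 × 1.250⁴ = 24.90
Step 5: 10.2 × 1.250⁵ = 31.13
Step 6: 10.2 × 1.250⁶ = 38.91
Step 7: 10.2 × 1.250⁷ = 48.64

8.16pt, 10.20pt, 12.75pt, 15.94pt, 19.92pt, 24.90pt, 31.13pt, 38.91pt, 48.64pt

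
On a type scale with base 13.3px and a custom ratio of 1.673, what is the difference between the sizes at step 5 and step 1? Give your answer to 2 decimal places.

152.06px

Step 1: 13.3 × 1.673 = 22.2509px
Step 5: 13.3 × 1.673⁵ = 174.3136px
Difference: 174.3136 − 22.2509 = 152.0627px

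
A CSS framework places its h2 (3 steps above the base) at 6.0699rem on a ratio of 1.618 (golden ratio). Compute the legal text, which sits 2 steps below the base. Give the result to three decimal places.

0.547rem

The gap is -2 − (3) = -5 steps, so the factor is 1.618^-5.
6.0699 ÷ 1.618⁵ = 6.0699 ÷ 11.08901 ≈ 0.547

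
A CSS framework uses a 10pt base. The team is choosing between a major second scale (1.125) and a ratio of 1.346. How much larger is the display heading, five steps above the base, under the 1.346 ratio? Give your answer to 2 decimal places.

26.16pt

Major second: 10.0 × 1.125⁵ = 18.0203pt
At 1.346: 10.0 × 1.346⁵ = 44.1800pt
Difference: 44.1800 − 18.0203 = 26.1597pt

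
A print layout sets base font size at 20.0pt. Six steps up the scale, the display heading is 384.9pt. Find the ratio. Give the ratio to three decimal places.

1.637

The ratio satisfies 20.0 × r⁶ = 384.9, so r = (384.9 / 20.0)^(1/6).
r = 19.2450^(1/6) ≈ 1.6370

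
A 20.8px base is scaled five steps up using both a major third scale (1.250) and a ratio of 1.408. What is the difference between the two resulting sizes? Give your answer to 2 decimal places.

51.62px

Major third: 20.8 × 1.250⁵ = 63.4766px
At 1.408: 20.8 × 1.408⁵ = 115.1003px
Difference: 115.1003 − 63.4766 = 51.6237px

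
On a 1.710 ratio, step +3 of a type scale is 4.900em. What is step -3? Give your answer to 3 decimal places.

Moving from step +3 to step -3 is 6 steps down, so divide by r⁶.
4.900 ÷ 1.710⁶ = 4.900 ÷ 25.00211 ≈ 0.196

0.196em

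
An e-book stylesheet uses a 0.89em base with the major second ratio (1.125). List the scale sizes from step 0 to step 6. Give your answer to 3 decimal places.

0.890em, 1.001em, 1.126em, 1.267em, 1.426em, 1.604em, 1.804em

Step 0: 0.89em
Step 1: 0.89 × 1.125 = 1.001
Step 2: 0.89 × 1.125² = 1.126
Step 3: 0.89 × 1.125³ = 1.267
Step 4: 0.89 × 1.125⁴ = 1.426
Step 5: 0.89 × 1.125⁵ = 1.604
Step 6: 0.89 × 1.125⁶ = 1.804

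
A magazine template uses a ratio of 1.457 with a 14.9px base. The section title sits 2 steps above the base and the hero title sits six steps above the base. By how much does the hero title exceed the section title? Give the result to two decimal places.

Step 2: 14.9 × 1.457² = 31.6305px
Step 6: 14.9 × 1.457⁶ = 142.5422px
Difference: 142.5422 − 31.6305 = 110.9117px

110.91px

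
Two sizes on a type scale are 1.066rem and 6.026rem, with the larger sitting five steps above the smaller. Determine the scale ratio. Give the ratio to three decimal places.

r⁵ = 6.026 / 1.066, so r = (6.026/1.066)^(1/5).
r = 5.6529^(1/5) ≈ 1.4140

1.414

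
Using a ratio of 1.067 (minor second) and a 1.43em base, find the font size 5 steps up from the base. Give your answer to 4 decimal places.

A modular type scale is a geometric sequence: sizeₙ = base × rⁿ.
1.43 × 1.067⁵ = 1.43 × 1.38300 ≈ 1.9777

1.9777em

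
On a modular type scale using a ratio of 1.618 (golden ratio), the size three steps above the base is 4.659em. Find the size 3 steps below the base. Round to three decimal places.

0.260em

The gap is -3 − (3) = -6 steps, so the factor is 1.618^-6.
4.659 ÷ 1.618⁶ = 4.659 ÷ 17.94201 ≈ 0.260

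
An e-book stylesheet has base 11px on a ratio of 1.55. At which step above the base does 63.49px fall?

4

1.55ⁿ = 63.49 / 11 = 5.7718
n = ln(5.7718) / ln(1.55) = 1.7530 / 0.4383 ≈ 4.00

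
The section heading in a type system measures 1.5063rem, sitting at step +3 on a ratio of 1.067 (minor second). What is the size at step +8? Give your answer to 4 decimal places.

2.0832rem

Moving from step +3 to step +8 is 5 steps up, so multiply by r⁵.
1.5063 × 1.067⁵ = 1.5063 × 1.38300 ≈ 2.0832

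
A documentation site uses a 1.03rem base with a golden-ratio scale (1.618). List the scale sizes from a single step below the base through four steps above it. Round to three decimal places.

Step -1: 1.03 ÷ 1.618 = 0.637
Step 0: 1.03rem
Step 1: 1.03 × 1.618 = 1.667
Step 2: 1.03 × 1.618² = 2.696
Step 3: 1.03 × 1.618³ = 4.363
Step 4: 1.03 × 1.618⁴ = 7.059

0.637rem, 1.030rem, 1.667rem, 2.696rem, 4.363rem, 7.059rem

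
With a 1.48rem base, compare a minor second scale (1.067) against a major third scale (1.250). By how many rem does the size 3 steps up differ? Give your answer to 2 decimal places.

Minor second: 1.48 × 1.067³ = 1.7979rem
Major third: 1.48 × 1.250³ = 2.8906rem
Difference: 2.8906 − 1.7979 = 1.0927rem

1.09rem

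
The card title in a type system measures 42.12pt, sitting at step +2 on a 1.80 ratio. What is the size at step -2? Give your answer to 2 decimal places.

4.01pt

Moving from step +2 to step -2 is 4 steps down, so divide by r⁴.
42.12 ÷ 1.80⁴ = 42.12 ÷ 10.49760 ≈ 4.012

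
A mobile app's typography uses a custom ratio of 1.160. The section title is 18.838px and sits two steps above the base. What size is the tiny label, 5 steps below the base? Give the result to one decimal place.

6.7px

18.838 ÷ 1.160⁷ = 18.838 ÷ 2.82622 ≈ 6.665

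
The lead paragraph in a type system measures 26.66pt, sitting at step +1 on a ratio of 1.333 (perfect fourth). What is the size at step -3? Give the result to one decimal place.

26.66 ÷ 1.333⁴ = 26.66 ÷ 3.15733 ≈ 8.444

8.4pt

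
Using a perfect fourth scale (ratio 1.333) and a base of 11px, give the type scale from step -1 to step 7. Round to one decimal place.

8.3px, 11.0px, 14.7px, 19.5px, 26.1px, 34.7px, 46.3px, 61.7px, 82.3px

Step -1: 11.0 ÷ 1.333 = 8.3
Step 0: 11px
Step 1: 11.0 × 1.333 = 14.7
Step 2: 11.0 × 1.333² = 19.5
Step 3: 11.0 × 1.333³ = 26.1
Step 4: 11.0 × 1.333⁴ = 34.7
Step 5: 11.0 × 1.333⁵ = 46.3
Step 6: 11.0 × 1.333⁶ = 61.7
Step 7: 11.0 × 1.333⁷ = 82.3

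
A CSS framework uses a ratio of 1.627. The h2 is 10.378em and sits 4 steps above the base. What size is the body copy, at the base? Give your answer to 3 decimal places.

10.378 ÷ 1.627⁴ = 10.378 ÷ 7.00729 ≈ 1.481

1.481em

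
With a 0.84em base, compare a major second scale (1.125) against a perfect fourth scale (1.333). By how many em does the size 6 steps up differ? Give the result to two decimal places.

Major second: 0.84 × 1.125⁶ = 1.7029em
Perfect fourth: 0.84 × 1.333⁶ = 4.7126em
Difference: 4.7126 − 1.7029 = 3.0097em

3.01em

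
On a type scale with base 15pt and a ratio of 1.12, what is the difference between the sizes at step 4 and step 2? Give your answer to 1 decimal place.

4.8pt

Step 2: 15.0 × 1.12² = 18.816pt
Step 4: 15.0 × 1.12⁴ = 23.603pt
Difference: 23.603 − 18.816 = 4.787pt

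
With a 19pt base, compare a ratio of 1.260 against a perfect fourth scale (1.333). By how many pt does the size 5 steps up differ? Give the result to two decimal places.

At 1.260: 19.0 × 1.260⁵ = 60.3401pt
Perfect fourth: 19.0 × 1.333⁵ = 79.9658pt
Difference: 79.9658 − 60.3401 = 19.6257pt

19.63pt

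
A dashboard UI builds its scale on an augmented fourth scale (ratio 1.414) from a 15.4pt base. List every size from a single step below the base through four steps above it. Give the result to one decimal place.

10.9pt, 15.4pt, 21.8pt, 30.8pt, 43.5pt, 61.6pt

Step -1: 15.4 ÷ 1.414 = 10.9
Step 0: 15.4pt
Step 1: 15.4 × 1.414 = 21.8
Step 2: 15.4 × 1.414² = 30.8
Step 3: 15.4 × 1.414³ = 43.5
Step 4: 15.4 × 1.414⁴ = 61.6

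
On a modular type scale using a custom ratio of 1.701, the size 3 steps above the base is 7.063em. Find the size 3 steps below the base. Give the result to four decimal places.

0.2916em

7.063 ÷ 1.701⁶ = 7.063 ÷ 24.22289 ≈ 0.2916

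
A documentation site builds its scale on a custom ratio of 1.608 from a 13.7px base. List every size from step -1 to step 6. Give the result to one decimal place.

Step -1: 13.7 ÷ 1.608 = 8.5
Step 0: 13.7px
Step 1: 13.7 × 1.608 = 22.0
Step 2: 13.7 × 1.608² = 35.4
Step 3: 13.7 × 1.608³ = 57.0
Step 4: 13.7 × 1.608⁴ = 91.6
Step 5: 13.7 × 1.608⁵ = 147.3
Step 6: 13.7 × 1.608⁶ = 236.8

8.5px, 13.7px, 22.0px, 35.4px, 57.0px, 91.6px, 147.3px, 236.8px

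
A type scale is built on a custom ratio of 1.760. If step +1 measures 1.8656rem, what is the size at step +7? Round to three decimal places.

55.449rem

1.8656 × 1.760⁶ = 1.8656 × 29.72186 ≈ 55.449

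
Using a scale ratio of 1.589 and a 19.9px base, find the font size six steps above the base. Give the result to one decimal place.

320.3px

Each step on a modular scale multiplies by the ratio, so the size n steps from the base is base × ratioⁿ.
19.9 × 1.589⁶ = 19.9 × 16.09694 ≈ 320.33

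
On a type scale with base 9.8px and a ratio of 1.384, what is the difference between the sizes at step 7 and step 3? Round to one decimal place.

69.3px

Step 3: 9.8 × 1.384³ = 25.980px
Step 7: 9.8 × 1.384⁷ = 95.319px
Difference: 95.319 − 25.980 = 69.339px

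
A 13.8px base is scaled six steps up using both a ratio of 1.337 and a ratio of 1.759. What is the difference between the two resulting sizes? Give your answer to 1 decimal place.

329.9px

At 1.337: 13.8 × 1.337⁶ = 78.826px
At 1.759: 13.8 × 1.759⁶ = 408.765px
Difference: 408.765 − 78.826 = 329.939px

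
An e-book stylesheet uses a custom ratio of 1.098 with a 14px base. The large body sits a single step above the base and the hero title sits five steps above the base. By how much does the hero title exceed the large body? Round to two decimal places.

6.97px

Step 1: 14.0 × 1.098 = 15.3720px
Step 5: 14.0 × 1.098⁵ = 22.3429px
Difference: 22.3429 − 15.3720 = 6.9709px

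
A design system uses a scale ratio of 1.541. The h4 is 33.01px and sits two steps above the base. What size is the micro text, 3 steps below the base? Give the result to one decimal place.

Moving from step +2 to step -3 is 5 steps down, so divide by r⁵.
33.01 ÷ 1.541⁵ = 33.01 ÷ 8.68987 ≈ 3.799

3.8px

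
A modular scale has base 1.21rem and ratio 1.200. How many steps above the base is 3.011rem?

5

1.200ⁿ = 3.011 / 1.21 = 2.4884
n = ln(2.4884) / ln(1.200) = 0.9117 / 0.1823 ≈ 5.00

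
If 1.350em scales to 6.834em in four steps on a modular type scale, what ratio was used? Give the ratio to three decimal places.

r⁴ = 6.834 / 1.350, so r = (6.834/1.350)^(1/4).
r = 5.0622^(1/4) ≈ 1.5000

1.500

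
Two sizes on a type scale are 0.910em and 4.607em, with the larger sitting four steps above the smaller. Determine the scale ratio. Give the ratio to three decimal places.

r⁴ = 4.607 / 0.910, so r = (4.607/0.910)^(1/4).
r = 5.0626^(1/4) ≈ 1.5000

1.500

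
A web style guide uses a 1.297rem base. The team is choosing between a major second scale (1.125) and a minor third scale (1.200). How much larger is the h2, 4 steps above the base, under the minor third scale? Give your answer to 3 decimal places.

Major second: 1.297 × 1.125⁴ = 2.07754rem
Minor third: 1.297 × 1.200⁴ = 2.68946rem
Difference: 2.68946 − 2.07754 = 0.61192rem

0.612rem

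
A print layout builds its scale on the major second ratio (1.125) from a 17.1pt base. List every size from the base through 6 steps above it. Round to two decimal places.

17.10pt, 19.24pt, 21.64pt, 24.35pt, 27.39pt, 30.81pt, 34.67pt

Step 0: 17.1pt
Step 1: 17.1 × 1.125 = 19.24
Step 2: 17.1 × 1.125² = 21.64
Step 3: 17.1 × 1.125³ = 24.35
Step 4: 17.1 × 1.125⁴ = 27.39
Step 5: 17.1 × 1.125⁵ = 30.81
Step 6: 17.1 × 1.125⁶ = 34.67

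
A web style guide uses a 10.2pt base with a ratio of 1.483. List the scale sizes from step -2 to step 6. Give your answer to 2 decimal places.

4.64pt, 6.88pt, 10.20pt, 15.13pt, 22.43pt, 33.27pt, 49.34pt, 73.17pt, 108.50pt

Step -2: 10.2 ÷ 1.483² = 4.64
Step -1: 10.2 ÷ 1.483 = 6.88
Step 0: 10.2pt
Step 1: 10.2 × 1.483 = 15.13
Step 2: 10.2 × 1.483² = 22.43
Step 3: 10.2 × 1.483³ = 33.27
Step 4: 10.2 × 1.483⁴ = 49.34
Step 5: 10.2 × 1.483⁵ = 73.17
Step 6: 10.2 × 1.483⁶ = 108.50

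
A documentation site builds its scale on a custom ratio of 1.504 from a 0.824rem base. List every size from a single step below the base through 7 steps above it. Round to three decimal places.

Step -1: 0.824 ÷ 1.504 = 0.548
Step 0: 0.824rem
Step 1: 0.824 × 1.504 = 1.239
Step 2: 0.824 × 1.504² = 1.864
Step 3: 0.824 × 1.504³ = 2.803
Step 4: 0.824 × 1.504⁴ = 4.216
Step 5: 0.824 × 1.504⁵ = 6.341
Step 6: 0.824 × 1.504⁶ = 9.537
Step 7: 0.824 × 1.504⁷ = 14.344

0.548rem, 0.824rem, 1.239rem, 1.864rem, 2.803rem, 4.216rem, 6.341rem, 9.537rem, 14.344rem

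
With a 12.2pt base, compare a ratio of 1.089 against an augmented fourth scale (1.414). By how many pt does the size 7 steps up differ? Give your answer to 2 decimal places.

At 1.089: 12.2 × 1.089⁷ = 22.1592pt
Augmented fourth: 12.2 × 1.414⁷ = 137.8814pt
Difference: 137.8814 − 22.1592 = 115.7222pt

115.72pt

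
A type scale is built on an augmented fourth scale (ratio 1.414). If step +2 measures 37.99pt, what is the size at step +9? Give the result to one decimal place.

Moving from step +2 to step +9 is 7 steps up, so multiply by r⁷.
37.99 × 1.414⁷ = 37.99 × 11.30175 ≈ 429.354

429.4pt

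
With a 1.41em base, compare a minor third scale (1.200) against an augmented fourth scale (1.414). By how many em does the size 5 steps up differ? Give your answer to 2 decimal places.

4.46em

Minor third: 1.41 × 1.200⁵ = 3.5085em
Augmented fourth: 1.41 × 1.414⁵ = 7.9701em
Difference: 7.9701 − 3.5085 = 4.4616em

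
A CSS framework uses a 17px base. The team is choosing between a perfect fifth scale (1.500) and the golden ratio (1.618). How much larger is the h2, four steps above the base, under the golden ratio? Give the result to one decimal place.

30.4px

Perfect fifth: 17.0 × 1.500⁴ = 86.062px
Golden ratio: 17.0 × 1.618⁴ = 116.510px
Difference: 116.510 − 86.062 = 30.448px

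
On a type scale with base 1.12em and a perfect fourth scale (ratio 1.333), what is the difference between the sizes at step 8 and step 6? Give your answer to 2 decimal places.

Step 6: 1.12 × 1.333⁶ = 6.2835em
Step 8: 1.12 × 1.333⁸ = 11.1650em
Difference: 11.1650 − 6.2835 = 4.8815em

4.88em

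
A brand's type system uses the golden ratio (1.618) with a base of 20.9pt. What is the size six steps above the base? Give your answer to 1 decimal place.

Every step multiplies by the scale ratio.
20.9 × 1.618⁶ = 20.9 × 17.94201 ≈ 374.99

375.0pt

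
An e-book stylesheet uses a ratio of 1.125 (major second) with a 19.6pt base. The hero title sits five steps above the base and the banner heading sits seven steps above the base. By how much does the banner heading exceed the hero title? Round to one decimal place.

9.4pt

Step 5: 19.6 × 1.125⁵ = 35.320pt
Step 7: 19.6 × 1.125⁷ = 44.702pt
Difference: 44.702 − 35.320 = 9.382pt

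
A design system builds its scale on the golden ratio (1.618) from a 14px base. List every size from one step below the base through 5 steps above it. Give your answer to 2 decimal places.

Step -1: 14.0 ÷ 1.618 = 8.65
Step 0: 14px
Step 1: 14.0 × 1.618 = 22.65
Step 2: 14.0 × 1.618² = 36.65
Step 3: 14.0 × 1.618³ = 59.30
Step 4: 14.0 × 1.618⁴ = 95.95
Step 5: 14.0 × 1.618⁵ = 155.25

8.65px, 14.00px, 22.65px, 36.65px, 59.30px, 95.95px, 155.25px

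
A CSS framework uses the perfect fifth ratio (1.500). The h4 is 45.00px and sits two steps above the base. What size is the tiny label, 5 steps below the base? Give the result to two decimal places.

2.63px

45.00 ÷ 1.500⁷ = 45.00 ÷ 17.08594 ≈ 2.634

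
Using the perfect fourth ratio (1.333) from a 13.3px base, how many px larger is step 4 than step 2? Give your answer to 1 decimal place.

18.4px

Step 2: 13.3 × 1.333² = 23.633px
Step 4: 13.3 × 1.333⁴ = 41.993px
Difference: 41.993 − 23.633 = 18.360px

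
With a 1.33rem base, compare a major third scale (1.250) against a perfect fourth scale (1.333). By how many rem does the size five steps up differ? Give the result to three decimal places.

Major third: 1.33 × 1.250⁵ = 4.05884rem
Perfect fourth: 1.33 × 1.333⁵ = 5.59761rem
Difference: 5.59761 − 4.05884 = 1.53877rem

1.539rem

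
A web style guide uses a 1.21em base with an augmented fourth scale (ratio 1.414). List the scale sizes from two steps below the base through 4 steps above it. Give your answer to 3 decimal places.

Step -2: 1.21 ÷ 1.414² = 0.605
Step -1: 1.21 ÷ 1.414 = 0.856
Step 0: 1.21em
Step 1: 1.21 × 1.414 = 1.711
Step 2: 1.21 × 1.414² = 2.419
Step 3: 1.21 × 1.414³ = 3.421
Step 4: 1.21 × 1.414⁴ = 4.837

0.605em, 0.856em, 1.210em, 1.711em, 2.419em, 3.421em, 4.837em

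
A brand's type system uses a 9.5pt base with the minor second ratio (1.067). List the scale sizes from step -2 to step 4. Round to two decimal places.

8.34pt, 8.90pt, 9.50pt, 10.14pt, 10.82pt, 11.54pt, 12.31pt

Step -2: 9.5 ÷ 1.067² = 8.34
Step -1: 9.5 ÷ 1.067 = 8.90
Step 0: 9.5pt
Step 1: 9.5 × 1.067 = 10.14
Step 2: 9.5 × 1.067² = 10.82
Step 3: 9.5 × 1.067³ = 11.54
Step 4: 9.5 × 1.067⁴ = 12.31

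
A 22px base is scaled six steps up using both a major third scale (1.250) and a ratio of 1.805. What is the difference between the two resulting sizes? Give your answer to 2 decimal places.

Major third: 22.0 × 1.250⁶ = 83.9233px
At 1.805: 22.0 × 1.805⁶ = 760.8270px
Difference: 760.8270 − 83.9233 = 676.9037px

676.90px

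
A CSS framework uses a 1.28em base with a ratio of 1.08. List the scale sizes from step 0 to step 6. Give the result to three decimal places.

1.280em, 1.382em, 1.493em, 1.612em, 1.741em, 1.881em, 2.031em

Step 0: 1.28em
Step 1: 1.28 × 1.08 = 1.382
Step 2: 1.28 × 1.08² = 1.493
Step 3: 1.28 × 1.08³ = 1.612
Step 4: 1.28 × 1.08⁴ = 1.741
Step 5: 1.28 × 1.08⁵ = 1.881
Step 6: 1.28 × 1.08⁶ = 2.031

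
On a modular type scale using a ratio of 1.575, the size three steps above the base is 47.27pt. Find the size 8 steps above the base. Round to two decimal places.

47.27 × 1.575⁵ = 47.27 × 9.69176 ≈ 458.130

458.13pt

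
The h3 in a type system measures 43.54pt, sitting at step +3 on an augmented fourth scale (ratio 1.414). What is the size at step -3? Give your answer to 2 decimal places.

Moving from step +3 to step -3 is 6 steps down, so divide by r⁶.
43.54 ÷ 1.414⁶ = 43.54 ÷ 7.99275 ≈ 5.447

5.45pt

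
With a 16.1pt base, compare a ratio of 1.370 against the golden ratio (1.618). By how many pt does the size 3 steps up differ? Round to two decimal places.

At 1.370: 16.1 × 1.370³ = 41.3988pt
Golden ratio: 16.1 × 1.618³ = 68.1964pt
Difference: 68.1964 − 41.3988 = 26.7976pt

26.80pt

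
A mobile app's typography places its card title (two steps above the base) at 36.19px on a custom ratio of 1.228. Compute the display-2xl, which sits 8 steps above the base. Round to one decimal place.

36.19 × 1.228⁶ = 36.19 × 3.42918 ≈ 124.102

124.1px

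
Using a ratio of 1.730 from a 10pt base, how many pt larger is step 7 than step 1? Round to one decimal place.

446.5pt

Step 1: 10.0 × 1.730 = 17.300pt
Step 7: 10.0 × 1.730⁷ = 463.791pt
Difference: 463.791 − 17.300 = 446.491pt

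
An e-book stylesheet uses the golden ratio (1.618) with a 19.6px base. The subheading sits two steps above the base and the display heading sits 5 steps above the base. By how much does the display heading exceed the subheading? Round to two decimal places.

166.03px

Step 2: 19.6 × 1.618² = 51.3113px
Step 5: 19.6 × 1.618⁵ = 217.3445px
Difference: 217.3445 − 51.3113 = 166.0332px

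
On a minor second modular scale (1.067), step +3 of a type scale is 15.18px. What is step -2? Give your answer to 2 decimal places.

Moving from step +3 to step -2 is 5 steps down, so divide by r⁵.
15.18 ÷ 1.067⁵ = 15.18 ÷ 1.38300 ≈ 10.976

10.98px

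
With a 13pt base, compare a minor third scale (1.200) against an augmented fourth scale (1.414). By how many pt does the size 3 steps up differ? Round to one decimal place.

Minor third: 13.0 × 1.200³ = 22.464pt
Augmented fourth: 13.0 × 1.414³ = 36.753pt
Difference: 36.753 − 22.464 = 14.289pt

14.3pt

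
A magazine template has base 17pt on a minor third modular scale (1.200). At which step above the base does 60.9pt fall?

1.200ⁿ = 60.9 / 17 = 3.5824
n = ln(3.5824) / ln(1.200) = 1.2760 / 0.1823 ≈ 7.00

7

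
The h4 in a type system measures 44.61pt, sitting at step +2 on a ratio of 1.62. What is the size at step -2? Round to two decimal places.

44.61 ÷ 1.62⁴ = 44.61 ÷ 6.88748 ≈ 6.477

6.48pt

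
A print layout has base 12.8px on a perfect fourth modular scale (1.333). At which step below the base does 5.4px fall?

1.333ⁿ = 12.8 / 5.4 = 2.3704
n = ln(2.3704) / ln(1.333) = 0.8630 / 0.2874 ≈ 3.00

3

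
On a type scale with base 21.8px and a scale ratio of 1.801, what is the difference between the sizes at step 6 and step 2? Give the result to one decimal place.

673.2px

Step 2: 21.8 × 1.801² = 70.711px
Step 6: 21.8 × 1.801⁶ = 743.941px
Difference: 743.941 − 70.711 = 673.230px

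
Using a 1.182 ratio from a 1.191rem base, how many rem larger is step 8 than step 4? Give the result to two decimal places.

2.21rem

Step 4: 1.191 × 1.182⁴ = 2.3248rem
Step 8: 1.191 × 1.182⁸ = 4.5379rem
Difference: 4.5379 − 2.3248 = 2.2131rem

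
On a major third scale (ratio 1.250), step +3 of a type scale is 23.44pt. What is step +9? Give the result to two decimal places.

The gap is 9 − (3) = 6 steps, so the factor is 1.250^6.
23.44 × 1.250⁶ = 23.44 × 3.81470 ≈ 89.417

89.42pt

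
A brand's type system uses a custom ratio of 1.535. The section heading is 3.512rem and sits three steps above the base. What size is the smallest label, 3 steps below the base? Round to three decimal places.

0.268rem

The gap is -3 − (3) = -6 steps, so the factor is 1.535^-6.
3.512 ÷ 1.535⁶ = 3.512 ÷ 13.08128 ≈ 0.268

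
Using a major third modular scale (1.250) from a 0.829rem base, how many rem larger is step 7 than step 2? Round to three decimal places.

2.658rem

Step 2: 0.829 × 1.250² = 1.29531rem
Step 7: 0.829 × 1.250⁷ = 3.95298rem
Difference: 3.95298 − 1.29531 = 2.65767rem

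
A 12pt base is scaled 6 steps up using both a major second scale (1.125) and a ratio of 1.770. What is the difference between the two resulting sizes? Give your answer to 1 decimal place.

344.7pt

Major second: 12.0 × 1.125⁶ = 24.327pt
At 1.770: 12.0 × 1.770⁶ = 368.995pt
Difference: 368.995 − 24.327 = 344.668pt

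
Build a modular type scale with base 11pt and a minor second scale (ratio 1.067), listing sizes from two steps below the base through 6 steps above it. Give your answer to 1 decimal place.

9.7pt, 10.3pt, 11.0pt, 11.7pt, 12.5pt, 13.4pt, 14.3pt, 15.2pt, 16.2pt

Step -2: 11.0 ÷ 1.067² = 9.7
Step -1: 11.0 ÷ 1.067 = 10.3
Step 0: 11pt
Step 1: 11.0 × 1.067 = 11.7
Step 2: 11.0 × 1.067² = 12.5
Step 3: 11.0 × 1.067³ = 13.4
Step 4: 11.0 × 1.067⁴ = 14.3
Step 5: 11.0 × 1.067⁵ = 15.2
Step 6: 11.0 × 1.067⁶ = 16.2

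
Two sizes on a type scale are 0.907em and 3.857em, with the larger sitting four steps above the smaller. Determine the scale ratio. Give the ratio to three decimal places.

1.436

r⁴ = 3.857 / 0.907, so r = (3.857/0.907)^(1/4).
r = 4.2525^(1/4) ≈ 1.4360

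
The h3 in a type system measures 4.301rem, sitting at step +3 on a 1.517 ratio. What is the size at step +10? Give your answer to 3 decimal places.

79.519rem

The gap is 10 − (3) = 7 steps, so the factor is 1.517^7.
4.301 × 1.517⁷ = 4.301 × 18.48839 ≈ 79.519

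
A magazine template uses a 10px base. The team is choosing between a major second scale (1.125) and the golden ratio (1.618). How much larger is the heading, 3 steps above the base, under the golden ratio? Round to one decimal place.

Major second: 10.0 × 1.125³ = 14.238px
Golden ratio: 10.0 × 1.618³ = 42.358px
Difference: 42.358 − 14.238 = 28.120px

28.1px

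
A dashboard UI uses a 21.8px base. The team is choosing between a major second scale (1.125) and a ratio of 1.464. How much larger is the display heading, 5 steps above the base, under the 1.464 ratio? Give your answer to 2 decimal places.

Major second: 21.8 × 1.125⁵ = 39.2843px
At 1.464: 21.8 × 1.464⁵ = 146.6094px
Difference: 146.6094 − 39.2843 = 107.3251px

107.33px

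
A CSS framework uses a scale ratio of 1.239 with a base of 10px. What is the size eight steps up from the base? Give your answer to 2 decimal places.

55.54px

10.0 × 1.239⁸ = 10.0 × 5.55355 ≈ 55.54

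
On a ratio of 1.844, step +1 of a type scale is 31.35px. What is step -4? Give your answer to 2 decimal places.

The gap is -4 − (1) = -5 steps, so the factor is 1.844^-5.
31.35 ÷ 1.844⁵ = 31.35 ÷ 21.32085 ≈ 1.470

1.47px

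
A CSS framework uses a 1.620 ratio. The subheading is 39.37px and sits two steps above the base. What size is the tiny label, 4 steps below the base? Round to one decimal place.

2.2px

39.37 ÷ 1.620⁶ = 39.37 ÷ 18.07549 ≈ 2.178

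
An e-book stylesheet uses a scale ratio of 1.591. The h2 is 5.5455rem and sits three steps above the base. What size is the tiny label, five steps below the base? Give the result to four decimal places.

5.5455 ÷ 1.591⁸ = 5.5455 ÷ 41.05456 ≈ 0.1351

0.1351rem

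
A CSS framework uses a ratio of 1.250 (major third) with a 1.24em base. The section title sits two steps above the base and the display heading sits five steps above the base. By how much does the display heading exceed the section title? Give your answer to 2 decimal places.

Step 2: 1.24 × 1.250² = 1.9375em
Step 5: 1.24 × 1.250⁵ = 3.7842em
Difference: 3.7842 − 1.9375 = 1.8467em

1.85em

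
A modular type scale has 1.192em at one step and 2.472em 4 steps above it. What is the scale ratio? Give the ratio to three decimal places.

The ratio satisfies 1.192 × r⁴ = 2.472, so r = (2.472 / 1.192)^(1/4).
r = 2.0738^(1/4) ≈ 1.2000

1.200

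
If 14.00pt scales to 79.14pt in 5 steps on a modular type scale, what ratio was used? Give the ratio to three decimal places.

The ratio satisfies 14.00 × r⁵ = 79.14, so r = (79.14 / 14.00)^(1/5).
r = 5.6529^(1/5) ≈ 1.4140

1.414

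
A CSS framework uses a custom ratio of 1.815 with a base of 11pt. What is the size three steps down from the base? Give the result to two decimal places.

1.84pt

A modular type scale is a geometric sequence: sizeₙ = base × rⁿ.
11.0 ÷ 1.815³ = 11.0 ÷ 5.97902 ≈ 1.84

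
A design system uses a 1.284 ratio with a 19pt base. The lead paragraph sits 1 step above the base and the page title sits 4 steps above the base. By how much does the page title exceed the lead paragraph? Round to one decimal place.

27.2pt

Step 1: 19.0 × 1.284 = 24.396pt
Step 4: 19.0 × 1.284⁴ = 51.643pt
Difference: 51.643 − 24.396 = 27.247pt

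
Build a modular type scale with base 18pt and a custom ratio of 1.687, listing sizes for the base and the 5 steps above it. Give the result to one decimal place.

Step 0: 18pt
Step 1: 18.0 × 1.687 = 30.4
Step 2: 18.0 × 1.687² = 51.2
Step 3: 18.0 × 1.687³ = 86.4
Step 4: 18.0 × 1.687⁴ = 145.8
Step 5: 18.0 × 1.687⁵ = 246.0

18.0pt, 30.4pt, 51.2pt, 86.4pt, 145.8pt, 246.0pt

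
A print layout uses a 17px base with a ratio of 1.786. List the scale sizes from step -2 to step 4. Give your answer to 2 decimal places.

5.33px, 9.52px, 17.00px, 30.36px, 54.23px, 96.85px, 172.97px

Step -2: 17.0 ÷ 1.786² = 5.33
Step -1: 17.0 ÷ 1.786 = 9.52
Step 0: 17px
Step 1: 17.0 × 1.786 = 30.36
Step 2: 17.0 × 1.786² = 54.23
Step 3: 17.0 × 1.786³ = 96.85
Step 4: 17.0 × 1.786⁴ = 172.97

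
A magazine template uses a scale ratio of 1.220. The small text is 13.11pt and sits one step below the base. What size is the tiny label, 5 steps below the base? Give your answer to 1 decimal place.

5.9pt

The gap is -5 − (-1) = -4 steps, so the factor is 1.220^-4.
13.11 ÷ 1.220⁴ = 13.11 ÷ 2.21533 ≈ 5.918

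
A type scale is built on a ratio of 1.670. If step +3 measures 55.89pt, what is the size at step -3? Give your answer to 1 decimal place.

The gap is -3 − (3) = -6 steps, so the factor is 1.670^-6.
55.89 ÷ 1.670⁶ = 55.89 ÷ 21.69196 ≈ 2.577

2.6pt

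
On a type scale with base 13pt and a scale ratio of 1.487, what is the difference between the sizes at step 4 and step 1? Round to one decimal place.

44.2pt

Step 1: 13.0 × 1.487 = 19.331pt
Step 4: 13.0 × 1.487⁴ = 63.560pt
Difference: 63.560 − 19.331 = 44.229pt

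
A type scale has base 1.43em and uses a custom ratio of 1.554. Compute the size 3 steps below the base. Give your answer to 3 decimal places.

0.381em

1.43 ÷ 1.554³ = 1.43 ÷ 3.75278 ≈ 0.381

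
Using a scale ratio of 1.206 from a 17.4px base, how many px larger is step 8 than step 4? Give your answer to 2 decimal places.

Step 4: 17.4 × 1.206⁴ = 36.8077px
Step 8: 17.4 × 1.206⁸ = 77.8624px
Difference: 77.8624 − 36.8077 = 41.0547px

41.05px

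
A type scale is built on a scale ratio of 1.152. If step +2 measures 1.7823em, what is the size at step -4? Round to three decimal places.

The gap is -4 − (2) = -6 steps, so the factor is 1.152^-6.
1.7823 ÷ 1.152⁶ = 1.7823 ÷ 2.33730 ≈ 0.763

0.763em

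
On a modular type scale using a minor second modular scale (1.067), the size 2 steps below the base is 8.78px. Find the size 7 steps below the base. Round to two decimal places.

6.35px

The gap is -7 − (-2) = -5 steps, so the factor is 1.067^-5.
8.78 ÷ 1.067⁵ = 8.78 ÷ 1.38300 ≈ 6.349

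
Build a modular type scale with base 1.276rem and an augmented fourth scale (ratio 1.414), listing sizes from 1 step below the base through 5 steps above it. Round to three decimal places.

0.902rem, 1.276rem, 1.804rem, 2.551rem, 3.607rem, 5.101rem, 7.213rem

Step -1: 1.276 ÷ 1.414 = 0.902
Step 0: 1.276rem
Step 1: 1.276 × 1.414 = 1.804
Step 2: 1.276 × 1.414² = 2.551
Step 3: 1.276 × 1.414³ = 3.607
Step 4: 1.276 × 1.414⁴ = 5.101
Step 5: 1.276 × 1.414⁵ = 7.213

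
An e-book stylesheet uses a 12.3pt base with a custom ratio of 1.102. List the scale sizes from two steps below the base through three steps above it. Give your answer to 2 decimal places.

10.13pt, 11.16pt, 12.30pt, 13.55pt, 14.94pt, 16.46pt

Step -2: 12.3 ÷ 1.102² = 10.13
Step -1: 12.3 ÷ 1.102 = 11.16
Step 0: 12.3pt
Step 1: 12.3 × 1.102 = 13.55
Step 2: 12.3 × 1.102² = 14.94
Step 3: 12.3 × 1.102³ = 16.46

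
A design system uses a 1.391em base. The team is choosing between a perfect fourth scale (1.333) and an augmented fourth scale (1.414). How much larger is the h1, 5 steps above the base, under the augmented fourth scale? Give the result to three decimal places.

2.008em

Perfect fourth: 1.391 × 1.333⁵ = 5.85434em
Augmented fourth: 1.391 × 1.414⁵ = 7.86274em
Difference: 7.86274 − 5.85434 = 2.00840em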